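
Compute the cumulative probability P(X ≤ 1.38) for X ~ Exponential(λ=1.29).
0.831396

We have X ~ Exponential(λ=1.29).

The CDF gives us P(X ≤ k).

Using the CDF:
P(X ≤ 1.38) = 0.831396

This means there's approximately a 83.1% chance that X is at most 1.38.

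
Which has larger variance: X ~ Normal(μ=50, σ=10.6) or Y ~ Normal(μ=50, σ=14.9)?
Y has larger variance (222.0100 > 112.3600)

Compute the variance for each distribution:

X ~ Normal(μ=50, σ=10.6):
Var(X) = 112.3600

Y ~ Normal(μ=50, σ=14.9):
Var(Y) = 222.0100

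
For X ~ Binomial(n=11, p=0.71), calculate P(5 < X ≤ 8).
0.593536

We have X ~ Binomial(n=11, p=0.71).

To find P(5 < X ≤ 8), we use:
P(5 < X ≤ 8) = P(X ≤ 8) - P(X ≤ 5)
                 = F(8) - F(5)
                 = 0.660973 - 0.067438
                 = 0.593536

So there's approximately a 59.4% chance that X falls in this range.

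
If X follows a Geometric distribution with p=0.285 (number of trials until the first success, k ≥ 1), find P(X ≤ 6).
0.866391

We have X ~ Geometric(p=0.285) (number of trials until the first success, k ≥ 1).

The CDF gives us P(X ≤ k).

Using the CDF:
P(X ≤ 6) = 0.866391

This means there's approximately a 86.6% chance that X is at most 6.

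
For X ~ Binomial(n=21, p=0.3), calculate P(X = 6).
0.187806

We have X ~ Binomial(n=21, p=0.3).

For a Binomial distribution, the PMF gives us the probability of each outcome.

Using the PMF formula:
P(X = 6) = 0.187806

Rounded to 4 decimal places: 0.1878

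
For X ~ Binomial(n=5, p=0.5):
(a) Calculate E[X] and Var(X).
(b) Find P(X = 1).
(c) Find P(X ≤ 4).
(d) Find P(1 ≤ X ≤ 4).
(a) E[X] = 2.5000, Var(X) = 1.2500
(b) P(X = 1) = 0.156250
(c) P(X ≤ 4) = 0.968750
(d) P(1 ≤ X ≤ 4) = 0.937500

We have X ~ Binomial(n=5, p=0.5).

(a) Moments:
E[X] = 2.5000
Var(X) = 1.2500
σ = √Var(X) = 1.1180

(b) Point probability using PMF:
P(X = 1) = 0.156250

(c) Cumulative probability using CDF:
P(X ≤ 4) = F(4) = 0.968750

(d) Range probability:
P(1 ≤ X ≤ 4) = P(X ≤ 4) - P(X ≤ 0)
                   = F(4) - F(0)
                   = 0.968750 - 0.031250
                   = 0.937500

This means approximately 93.8% of outcomes fall in the interval [1, 4].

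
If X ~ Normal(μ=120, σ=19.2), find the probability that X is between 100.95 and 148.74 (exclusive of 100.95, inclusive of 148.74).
0.772234

We have X ~ Normal(μ=120, σ=19.2).

To find P(100.95 < X ≤ 148.74), we use:
P(100.95 < X ≤ 148.74) = P(X ≤ 148.74) - P(X ≤ 100.95)
                 = F(148.74) - F(100.95)
                 = 0.932787 - 0.160553
                 = 0.772234

So there's approximately a 77.2% chance that X falls in this range.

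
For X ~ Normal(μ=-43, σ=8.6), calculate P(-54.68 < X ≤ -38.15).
0.626397

We have X ~ Normal(μ=-43, σ=8.6).

To find P(-54.68 < X ≤ -38.15), we use:
P(-54.68 < X ≤ -38.15) = P(X ≤ -38.15) - P(X ≤ -54.68)
                 = F(-38.15) - F(-54.68)
                 = 0.713607 - 0.087210
                 = 0.626397

So there's approximately a 62.6% chance that X falls in this range.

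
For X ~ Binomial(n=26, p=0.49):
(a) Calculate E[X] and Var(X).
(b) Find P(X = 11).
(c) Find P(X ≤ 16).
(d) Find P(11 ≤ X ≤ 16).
(a) E[X] = 12.7400, Var(X) = 6.4974
(b) P(X = 11) = 0.124072
(c) P(X ≤ 16) = 0.930429
(d) P(11 ≤ X ≤ 16) = 0.740367

We have X ~ Binomial(n=26, p=0.49).

(a) Moments:
E[X] = 12.7400
Var(X) = 6.4974
σ = √Var(X) = 2.5490

(b) Point probability using PMF:
P(X = 11) = 0.124072

(c) Cumulative probability using CDF:
P(X ≤ 16) = F(16) = 0.930429

(d) Range probability:
P(11 ≤ X ≤ 16) = P(X ≤ 16) - P(X ≤ 10)
                   = F(16) - F(10)
                   = 0.930429 - 0.190062
                   = 0.740367

This means approximately 74.0% of outcomes fall in the interval [11, 16].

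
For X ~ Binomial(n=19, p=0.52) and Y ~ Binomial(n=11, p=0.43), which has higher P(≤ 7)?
Y has higher probability (P(Y ≤ 7) = 0.9539 > P(X ≤ 7) = 0.1372)

Compute P(≤ 7) for each distribution:

X ~ Binomial(n=19, p=0.52):
P(X ≤ 7) = 0.1372

Y ~ Binomial(n=11, p=0.43):
P(Y ≤ 7) = 0.9539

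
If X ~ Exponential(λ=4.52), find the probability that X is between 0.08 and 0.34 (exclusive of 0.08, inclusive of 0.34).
0.481493

We have X ~ Exponential(λ=4.52).

To find P(0.08 < X ≤ 0.34), we use:
P(0.08 < X ≤ 0.34) = P(X ≤ 0.34) - P(X ≤ 0.08)
                 = F(0.34) - F(0.08)
                 = 0.784932 - 0.303439
                 = 0.481493

So there's approximately a 48.1% chance that X falls in this range.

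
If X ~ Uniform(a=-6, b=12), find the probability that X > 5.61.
0.355000

We have X ~ Uniform(a=-6, b=12).

P(X > 5.61) = 1 - P(X ≤ 5.61)
                = 1 - F(5.61)
                = 1 - 0.645000
                = 0.355000

So there's approximately a 35.5% chance that X exceeds 5.61.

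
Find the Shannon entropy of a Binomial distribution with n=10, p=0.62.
1.8433 nats

We have X ~ Binomial(n=10, p=0.62).

The Shannon entropy measures the uncertainty or information content of the distribution.

For a Binomial distribution with n=10, p=0.62:
H(X) = 1.8433 nats

(In bits, this would be 2.6594 bits.)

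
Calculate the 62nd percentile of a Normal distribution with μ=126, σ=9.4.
128.8715

We have X ~ Normal(μ=126, σ=9.4).

We want to find x such that P(X ≤ x) = 0.62.

This is the 62nd percentile, which means 62% of values fall below this point.

Using the inverse CDF (quantile function):
x = F⁻¹(0.62) = 128.8715

Verification: P(X ≤ 128.8715) = 0.62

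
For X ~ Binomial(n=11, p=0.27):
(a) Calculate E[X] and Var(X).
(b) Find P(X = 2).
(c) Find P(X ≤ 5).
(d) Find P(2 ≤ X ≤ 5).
(a) E[X] = 2.9700, Var(X) = 2.1681
(b) P(X = 2) = 0.236046
(c) P(X ≤ 5) = 0.951038
(d) P(2 ≤ X ≤ 5) = 0.792026

We have X ~ Binomial(n=11, p=0.27).

(a) Moments:
E[X] = 2.9700
Var(X) = 2.1681
σ = √Var(X) = 1.4724

(b) Point probability using PMF:
P(X = 2) = 0.236046

(c) Cumulative probability using CDF:
P(X ≤ 5) = F(5) = 0.951038

(d) Range probability:
P(2 ≤ X ≤ 5) = P(X ≤ 5) - P(X ≤ 1)
                   = F(5) - F(1)
                   = 0.951038 - 0.159012
                   = 0.792026

This means approximately 79.2% of outcomes fall in the interval [2, 5].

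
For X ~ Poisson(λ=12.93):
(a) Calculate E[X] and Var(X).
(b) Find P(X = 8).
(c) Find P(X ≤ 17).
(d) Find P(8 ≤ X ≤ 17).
(a) E[X] = 12.9300, Var(X) = 12.9300
(b) P(X = 8) = 0.046972
(c) P(X ≤ 17) = 0.894272
(d) P(8 ≤ X ≤ 17) = 0.838241

We have X ~ Poisson(λ=12.93).

(a) Moments:
E[X] = 12.9300
Var(X) = 12.9300
σ = √Var(X) = 3.5958

(b) Point probability using PMF:
P(X = 8) = 0.046972

(c) Cumulative probability using CDF:
P(X ≤ 17) = F(17) = 0.894272

(d) Range probability:
P(8 ≤ X ≤ 17) = P(X ≤ 17) - P(X ≤ 7)
                   = F(17) - F(7)
                   = 0.894272 - 0.056030
                   = 0.838241

This means approximately 83.8% of outcomes fall in the interval [8, 17].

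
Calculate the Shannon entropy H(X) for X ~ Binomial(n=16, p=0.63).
2.0749 nats

We have X ~ Binomial(n=16, p=0.63).

The Shannon entropy measures the uncertainty or information content of the distribution.

For a Binomial distribution with n=16, p=0.63:
H(X) = 2.0749 nats

(In bits, this would be 2.9935 bits.)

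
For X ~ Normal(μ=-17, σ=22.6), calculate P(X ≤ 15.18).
0.922761

We have X ~ Normal(μ=-17, σ=22.6).

The CDF gives us P(X ≤ k).

Using the CDF:
P(X ≤ 15.18) = 0.922761

This means there's approximately a 92.3% chance that X is at most 15.18.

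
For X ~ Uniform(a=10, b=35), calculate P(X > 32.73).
0.090800

We have X ~ Uniform(a=10, b=35).

P(X > 32.73) = 1 - P(X ≤ 32.73)
                = 1 - F(32.73)
                = 1 - 0.909200
                = 0.090800

So there's approximately a 9.1% chance that X exceeds 32.73.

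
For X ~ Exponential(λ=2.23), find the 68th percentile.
0.5110

We have X ~ Exponential(λ=2.23).

We want to find x such that P(X ≤ x) = 0.68.

This is the 68th percentile, which means 68% of values fall below this point.

Using the inverse CDF (quantile function):
x = F⁻¹(0.68) = 0.5110

Verification: P(X ≤ 0.5110) = 0.68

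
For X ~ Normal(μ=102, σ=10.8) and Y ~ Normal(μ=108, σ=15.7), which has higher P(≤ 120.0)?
X has higher probability (P(X ≤ 120.0) = 0.9522 > P(Y ≤ 120.0) = 0.7777)

Compute P(≤ 120.0) for each distribution:

X ~ Normal(μ=102, σ=10.8):
P(X ≤ 120.0) = 0.9522

Y ~ Normal(μ=108, σ=15.7):
P(Y ≤ 120.0) = 0.7777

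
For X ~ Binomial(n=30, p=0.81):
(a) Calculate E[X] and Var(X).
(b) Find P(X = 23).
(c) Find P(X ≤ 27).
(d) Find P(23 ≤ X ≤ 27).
(a) E[X] = 24.3000, Var(X) = 4.6170
(b) P(X = 23) = 0.142944
(c) P(X ≤ 27) = 0.942547
(d) P(23 ≤ X ≤ 27) = 0.745795

We have X ~ Binomial(n=30, p=0.81).

(a) Moments:
E[X] = 24.3000
Var(X) = 4.6170
σ = √Var(X) = 2.1487

(b) Point probability using PMF:
P(X = 23) = 0.142944

(c) Cumulative probability using CDF:
P(X ≤ 27) = F(27) = 0.942547

(d) Range probability:
P(23 ≤ X ≤ 27) = P(X ≤ 27) - P(X ≤ 22)
                   = F(27) - F(22)
                   = 0.942547 - 0.196752
                   = 0.745795

This means approximately 74.6% of outcomes fall in the interval [23, 27].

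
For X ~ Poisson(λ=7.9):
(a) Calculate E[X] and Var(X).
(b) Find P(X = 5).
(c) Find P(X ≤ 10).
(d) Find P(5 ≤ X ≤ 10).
(a) E[X] = 7.9000, Var(X) = 7.9000
(b) P(X = 5) = 0.095067
(c) P(X ≤ 10) = 0.825686
(d) P(5 ≤ X ≤ 10) = 0.720184

We have X ~ Poisson(λ=7.9).

(a) Moments:
E[X] = 7.9000
Var(X) = 7.9000
σ = √Var(X) = 2.8107

(b) Point probability using PMF:
P(X = 5) = 0.095067

(c) Cumulative probability using CDF:
P(X ≤ 10) = F(10) = 0.825686

(d) Range probability:
P(5 ≤ X ≤ 10) = P(X ≤ 10) - P(X ≤ 4)
                   = F(10) - F(4)
                   = 0.825686 - 0.105503
                   = 0.720184

This means approximately 72.0% of outcomes fall in the interval [5, 10].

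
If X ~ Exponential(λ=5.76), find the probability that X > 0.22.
0.281619

We have X ~ Exponential(λ=5.76).

P(X > 0.22) = 1 - P(X ≤ 0.22)
                = 1 - F(0.22)
                = 1 - 0.718381
                = 0.281619

So there's approximately a 28.2% chance that X exceeds 0.22.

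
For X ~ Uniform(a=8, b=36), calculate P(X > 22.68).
0.475714

We have X ~ Uniform(a=8, b=36).

P(X > 22.68) = 1 - P(X ≤ 22.68)
                = 1 - F(22.68)
                = 1 - 0.524286
                = 0.475714

So there's approximately a 47.6% chance that X exceeds 22.68.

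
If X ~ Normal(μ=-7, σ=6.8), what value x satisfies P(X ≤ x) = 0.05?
-18.1850

We have X ~ Normal(μ=-7, σ=6.8).

We want to find x such that P(X ≤ x) = 0.05.

This is the 5th percentile, which means 5% of values fall below this point.

Using the inverse CDF (quantile function):
x = F⁻¹(0.05) = -18.1850

Verification: P(X ≤ -18.1850) = 0.05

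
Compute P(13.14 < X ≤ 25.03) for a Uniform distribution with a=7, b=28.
0.566190

We have X ~ Uniform(a=7, b=28).

To find P(13.14 < X ≤ 25.03), we use:
P(13.14 < X ≤ 25.03) = P(X ≤ 25.03) - P(X ≤ 13.14)
                 = F(25.03) - F(13.14)
                 = 0.858571 - 0.292381
                 = 0.566190

So there's approximately a 56.6% chance that X falls in this range.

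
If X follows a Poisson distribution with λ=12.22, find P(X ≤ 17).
0.928212

We have X ~ Poisson(λ=12.22).

The CDF gives us P(X ≤ k).

Using the CDF:
P(X ≤ 17) = 0.928212

This means there's approximately a 92.8% chance that X is at most 17.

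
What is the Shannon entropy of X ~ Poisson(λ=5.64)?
2.2672 nats

We have X ~ Poisson(λ=5.64).

The Shannon entropy measures the uncertainty or information content of the distribution.

For a Poisson distribution with λ=5.64:
H(X) = 2.2672 nats

(In bits, this would be 3.2709 bits.)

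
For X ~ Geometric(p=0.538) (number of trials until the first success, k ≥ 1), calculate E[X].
1.8587

We have X ~ Geometric(p=0.538) (number of trials until the first success, k ≥ 1).

For a Geometric distribution with p=0.538 (number of trials until the first success, k ≥ 1):
E[X] = 1.8587

This is the expected (average) value of X.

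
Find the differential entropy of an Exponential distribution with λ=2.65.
0.0254 nats

We have X ~ Exponential(λ=2.65).

The differential entropy measures the uncertainty or information content of the distribution.

For an Exponential distribution with λ=2.65:
h(X) = 0.0254 nats

(In bits, this would be 0.0367 bits.)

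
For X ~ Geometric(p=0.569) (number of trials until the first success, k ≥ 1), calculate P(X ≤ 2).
0.814239

We have X ~ Geometric(p=0.569) (number of trials until the first success, k ≥ 1).

The CDF gives us P(X ≤ k).

Using the CDF:
P(X ≤ 2) = 0.814239

This means there's approximately a 81.4% chance that X is at most 2.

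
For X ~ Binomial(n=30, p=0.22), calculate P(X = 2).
0.020044

We have X ~ Binomial(n=30, p=0.22).

For a Binomial distribution, the PMF gives us the probability of each outcome.

Using the PMF formula:
P(X = 2) = 0.020044

Rounded to 4 decimal places: 0.0200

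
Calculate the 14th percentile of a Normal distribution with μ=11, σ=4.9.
5.7064

We have X ~ Normal(μ=11, σ=4.9).

We want to find x such that P(X ≤ x) = 0.14.

This is the 14th percentile, which means 14% of values fall below this point.

Using the inverse CDF (quantile function):
x = F⁻¹(0.14) = 5.7064

Verification: P(X ≤ 5.7064) = 0.14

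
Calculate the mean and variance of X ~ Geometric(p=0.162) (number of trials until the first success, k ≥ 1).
E[X] = 6.1728, Var(X) = 31.9311

We have X ~ Geometric(p=0.162) (number of trials until the first success, k ≥ 1).

For a Geometric distribution with p=0.162 (number of trials until the first success, k ≥ 1):

Expected value:
E[X] = 6.1728

Variance:
Var(X) = 31.9311

Standard deviation:
σ = √Var(X) = 5.6508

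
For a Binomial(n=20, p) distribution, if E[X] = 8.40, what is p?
p = 0.42

For a Binomial(n, p) distribution:
E[X] = n × p

Given n = 20 and E[X] = 8.40:
8.40 = 20 × p
p = 8.40 / 20 = 0.42

Verification: Binomial(20, 0.42) has E[X] = 8.40 ✓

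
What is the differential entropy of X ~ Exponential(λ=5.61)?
-0.7246 nats

We have X ~ Exponential(λ=5.61).

The differential entropy measures the uncertainty or information content of the distribution.

For an Exponential distribution with λ=5.61:
h(X) = -0.7246 nats

(In bits, this would be -1.0453 bits.)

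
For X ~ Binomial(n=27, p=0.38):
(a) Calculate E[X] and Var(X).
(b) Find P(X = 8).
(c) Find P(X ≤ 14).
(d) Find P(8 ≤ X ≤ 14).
(a) E[X] = 10.2600, Var(X) = 6.3612
(b) P(X = 8) = 0.109668
(c) P(X ≤ 14) = 0.951801
(d) P(8 ≤ X ≤ 14) = 0.815798

We have X ~ Binomial(n=27, p=0.38).

(a) Moments:
E[X] = 10.2600
Var(X) = 6.3612
σ = √Var(X) = 2.5221

(b) Point probability using PMF:
P(X = 8) = 0.109668

(c) Cumulative probability using CDF:
P(X ≤ 14) = F(14) = 0.951801

(d) Range probability:
P(8 ≤ X ≤ 14) = P(X ≤ 14) - P(X ≤ 7)
                   = F(14) - F(7)
                   = 0.951801 - 0.136004
                   = 0.815798

This means approximately 81.6% of outcomes fall in the interval [8, 14].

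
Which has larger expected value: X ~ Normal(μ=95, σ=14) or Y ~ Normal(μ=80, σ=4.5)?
X has larger mean (95.0000 > 80.0000)

Compute the expected value for each distribution:

X ~ Normal(μ=95, σ=14):
E[X] = 95.0000

Y ~ Normal(μ=80, σ=4.5):
E[Y] = 80.0000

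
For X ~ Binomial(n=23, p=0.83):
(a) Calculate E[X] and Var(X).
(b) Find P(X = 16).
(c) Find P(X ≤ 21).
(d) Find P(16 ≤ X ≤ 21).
(a) E[X] = 19.0900, Var(X) = 3.2453
(b) P(X = 16) = 0.051031
(c) P(X ≤ 21) = 0.921387
(d) P(16 ≤ X ≤ 21) = 0.890683

We have X ~ Binomial(n=23, p=0.83).

(a) Moments:
E[X] = 19.0900
Var(X) = 3.2453
σ = √Var(X) = 1.8015

(b) Point probability using PMF:
P(X = 16) = 0.051031

(c) Cumulative probability using CDF:
P(X ≤ 21) = F(21) = 0.921387

(d) Range probability:
P(16 ≤ X ≤ 21) = P(X ≤ 21) - P(X ≤ 15)
                   = F(21) - F(15)
                   = 0.921387 - 0.030704
                   = 0.890683

This means approximately 89.1% of outcomes fall in the interval [16, 21].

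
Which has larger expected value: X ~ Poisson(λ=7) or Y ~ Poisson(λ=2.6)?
X has larger mean (7.0000 > 2.6000)

Compute the expected value for each distribution:

X ~ Poisson(λ=7):
E[X] = 7.0000

Y ~ Poisson(λ=2.6):
E[Y] = 2.6000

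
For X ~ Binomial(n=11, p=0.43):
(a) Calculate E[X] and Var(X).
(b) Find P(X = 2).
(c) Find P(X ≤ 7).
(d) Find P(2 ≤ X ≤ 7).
(a) E[X] = 4.7300, Var(X) = 2.6961
(b) P(X = 2) = 0.064591
(c) P(X ≤ 7) = 0.953855
(d) P(2 ≤ X ≤ 7) = 0.934668

We have X ~ Binomial(n=11, p=0.43).

(a) Moments:
E[X] = 4.7300
Var(X) = 2.6961
σ = √Var(X) = 1.6420

(b) Point probability using PMF:
P(X = 2) = 0.064591

(c) Cumulative probability using CDF:
P(X ≤ 7) = F(7) = 0.953855

(d) Range probability:
P(2 ≤ X ≤ 7) = P(X ≤ 7) - P(X ≤ 1)
                   = F(7) - F(1)
                   = 0.953855 - 0.019188
                   = 0.934668

This means approximately 93.5% of outcomes fall in the interval [2, 7].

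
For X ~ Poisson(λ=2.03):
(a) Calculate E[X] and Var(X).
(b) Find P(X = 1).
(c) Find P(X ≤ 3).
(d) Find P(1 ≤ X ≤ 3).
(a) E[X] = 2.0300, Var(X) = 2.0300
(b) P(X = 1) = 0.266611
(c) P(X ≤ 3) = 0.851670
(d) P(1 ≤ X ≤ 3) = 0.720334

We have X ~ Poisson(λ=2.03).

(a) Moments:
E[X] = 2.0300
Var(X) = 2.0300
σ = √Var(X) = 1.4248

(b) Point probability using PMF:
P(X = 1) = 0.266611

(c) Cumulative probability using CDF:
P(X ≤ 3) = F(3) = 0.851670

(d) Range probability:
P(1 ≤ X ≤ 3) = P(X ≤ 3) - P(X ≤ 0)
                   = F(3) - F(0)
                   = 0.851670 - 0.131336
                   = 0.720334

This means approximately 72.0% of outcomes fall in the interval [1, 3].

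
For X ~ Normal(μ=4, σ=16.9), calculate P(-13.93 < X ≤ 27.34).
0.772013

We have X ~ Normal(μ=4, σ=16.9).

To find P(-13.93 < X ≤ 27.34), we use:
P(-13.93 < X ≤ 27.34) = P(X ≤ 27.34) - P(X ≤ -13.93)
                 = F(27.34) - F(-13.93)
                 = 0.916371 - 0.144357
                 = 0.772013

So there's approximately a 77.2% chance that X falls in this range.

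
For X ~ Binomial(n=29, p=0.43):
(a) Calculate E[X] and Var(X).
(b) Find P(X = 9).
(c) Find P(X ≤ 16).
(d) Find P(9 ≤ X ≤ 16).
(a) E[X] = 12.4700, Var(X) = 7.1079
(b) P(X = 9) = 0.065973
(c) P(X ≤ 16) = 0.933962
(d) P(9 ≤ X ≤ 16) = 0.867920

We have X ~ Binomial(n=29, p=0.43).

(a) Moments:
E[X] = 12.4700
Var(X) = 7.1079
σ = √Var(X) = 2.6661

(b) Point probability using PMF:
P(X = 9) = 0.065973

(c) Cumulative probability using CDF:
P(X ≤ 16) = F(16) = 0.933962

(d) Range probability:
P(9 ≤ X ≤ 16) = P(X ≤ 16) - P(X ≤ 8)
                   = F(16) - F(8)
                   = 0.933962 - 0.066042
                   = 0.867920

This means approximately 86.8% of outcomes fall in the interval [9, 16].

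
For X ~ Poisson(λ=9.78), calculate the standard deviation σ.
3.1273

We have X ~ Poisson(λ=9.78).

For a Poisson distribution with λ=9.78:
σ = √Var(X) = 3.1273

The standard deviation is the square root of the variance.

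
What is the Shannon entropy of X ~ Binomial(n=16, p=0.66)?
2.0548 nats

We have X ~ Binomial(n=16, p=0.66).

The Shannon entropy measures the uncertainty or information content of the distribution.

For a Binomial distribution with n=16, p=0.66:
H(X) = 2.0548 nats

(In bits, this would be 2.9645 bits.)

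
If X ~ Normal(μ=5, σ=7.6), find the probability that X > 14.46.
0.106614

We have X ~ Normal(μ=5, σ=7.6).

P(X > 14.46) = 1 - P(X ≤ 14.46)
                = 1 - F(14.46)
                = 1 - 0.893386
                = 0.106614

So there's approximately a 10.7% chance that X exceeds 14.46.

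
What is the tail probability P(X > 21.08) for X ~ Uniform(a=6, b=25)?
0.206316

We have X ~ Uniform(a=6, b=25).

P(X > 21.08) = 1 - P(X ≤ 21.08)
                = 1 - F(21.08)
                = 1 - 0.793684
                = 0.206316

So there's approximately a 20.6% chance that X exceeds 21.08.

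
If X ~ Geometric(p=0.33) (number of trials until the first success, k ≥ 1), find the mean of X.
3.0303

We have X ~ Geometric(p=0.33) (number of trials until the first success, k ≥ 1).

For a Geometric distribution with p=0.33 (number of trials until the first success, k ≥ 1):
E[X] = 3.0303

This is the expected (average) value of X.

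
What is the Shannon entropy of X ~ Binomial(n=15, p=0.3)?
1.9868 nats

We have X ~ Binomial(n=15, p=0.3).

The Shannon entropy measures the uncertainty or information content of the distribution.

For a Binomial distribution with n=15, p=0.3:
H(X) = 1.9868 nats

(In bits, this would be 2.8664 bits.)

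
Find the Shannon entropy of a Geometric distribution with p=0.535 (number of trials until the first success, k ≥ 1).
1.2910 nats

We have X ~ Geometric(p=0.535) (number of trials until the first success, k ≥ 1).

The Shannon entropy measures the uncertainty or information content of the distribution.

For a Geometric distribution with p=0.535 (number of trials until the first success, k ≥ 1):
H(X) = 1.2910 nats

(In bits, this would be 1.8625 bits.)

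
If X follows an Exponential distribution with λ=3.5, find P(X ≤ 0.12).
0.342953

We have X ~ Exponential(λ=3.5).

The CDF gives us P(X ≤ k).

Using the CDF:
P(X ≤ 0.12) = 0.342953

This means there's approximately a 34.3% chance that X is at most 0.12.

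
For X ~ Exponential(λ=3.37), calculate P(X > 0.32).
0.340139

We have X ~ Exponential(λ=3.37).

P(X > 0.32) = 1 - P(X ≤ 0.32)
                = 1 - F(0.32)
                = 1 - 0.659861
                = 0.340139

So there's approximately a 34.0% chance that X exceeds 0.32.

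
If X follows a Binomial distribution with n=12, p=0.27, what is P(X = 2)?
0.206776

We have X ~ Binomial(n=12, p=0.27).

For a Binomial distribution, the PMF gives us the probability of each outcome.

Using the PMF formula:
P(X = 2) = 0.206776

Rounded to 4 decimal places: 0.2068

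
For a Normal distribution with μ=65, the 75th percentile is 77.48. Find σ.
σ = 18.5029

For X ~ Normal(μ, σ), the p-th percentile satisfies x = μ + z_p × σ,
where z_p = Φ⁻¹(p) is the standard normal quantile.

Step 1: z_{0.75} = Φ⁻¹(0.75) = 0.6745

Step 2: Solve for σ:
77.48 = 65 + 0.6745 × σ
σ = (77.48 - 65) / 0.6745
σ = 12.48 / 0.6745
σ = 18.5029

Verification: μ + z × σ = 65 + 0.6745 × 18.5029 = 77.48 ✓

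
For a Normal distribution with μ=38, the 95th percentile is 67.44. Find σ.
σ = 17.8982

For X ~ Normal(μ, σ), the p-th percentile satisfies x = μ + z_p × σ,
where z_p = Φ⁻¹(p) is the standard normal quantile.

Step 1: z_{0.95} = Φ⁻¹(0.95) = 1.6449

Step 2: Solve for σ:
67.44 = 38 + 1.6449 × σ
σ = (67.44 - 38) / 1.6449
σ = 29.44 / 1.6449
σ = 17.8982

Verification: μ + z × σ = 38 + 1.6449 × 17.8982 = 67.44 ✓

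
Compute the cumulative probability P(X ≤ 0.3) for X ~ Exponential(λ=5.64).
0.815849

We have X ~ Exponential(λ=5.64).

The CDF gives us P(X ≤ k).

Using the CDF:
P(X ≤ 0.3) = 0.815849

This means there's approximately a 81.6% chance that X is at most 0.3.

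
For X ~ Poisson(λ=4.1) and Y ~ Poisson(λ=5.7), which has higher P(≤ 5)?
X has higher probability (P(X ≤ 5) = 0.7693 > P(Y ≤ 5) = 0.4950)

Compute P(≤ 5) for each distribution:

X ~ Poisson(λ=4.1):
P(X ≤ 5) = 0.7693

Y ~ Poisson(λ=5.7):
P(Y ≤ 5) = 0.4950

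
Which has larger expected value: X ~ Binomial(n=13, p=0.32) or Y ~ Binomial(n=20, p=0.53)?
Y has larger mean (10.6000 > 4.1600)

Compute the expected value for each distribution:

X ~ Binomial(n=13, p=0.32):
E[X] = 4.1600

Y ~ Binomial(n=20, p=0.53):
E[Y] = 10.6000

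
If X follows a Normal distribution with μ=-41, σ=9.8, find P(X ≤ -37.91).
0.623735

We have X ~ Normal(μ=-41, σ=9.8).

The CDF gives us P(X ≤ k).

Using the CDF:
P(X ≤ -37.91) = 0.623735

This means there's approximately a 62.4% chance that X is at most -37.91.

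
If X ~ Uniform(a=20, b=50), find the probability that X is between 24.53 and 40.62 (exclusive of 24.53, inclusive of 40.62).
0.536333

We have X ~ Uniform(a=20, b=50).

To find P(24.53 < X ≤ 40.62), we use:
P(24.53 < X ≤ 40.62) = P(X ≤ 40.62) - P(X ≤ 24.53)
                 = F(40.62) - F(24.53)
                 = 0.687333 - 0.151000
                 = 0.536333

So there's approximately a 53.6% chance that X falls in this range.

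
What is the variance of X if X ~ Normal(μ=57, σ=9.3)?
86.4900

We have X ~ Normal(μ=57, σ=9.3).

For a Normal distribution with μ=57, σ=9.3:
Var(X) = 86.4900

The variance measures the spread of the distribution around the mean.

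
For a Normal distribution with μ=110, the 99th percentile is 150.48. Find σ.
σ = 17.4007

For X ~ Normal(μ, σ), the p-th percentile satisfies x = μ + z_p × σ,
where z_p = Φ⁻¹(p) is the standard normal quantile.

Step 1: z_{0.99} = Φ⁻¹(0.99) = 2.3263

Step 2: Solve for σ:
150.48 = 110 + 2.3263 × σ
σ = (150.48 - 110) / 2.3263
σ = 40.48 / 2.3263
σ = 17.4007

Verification: μ + z × σ = 110 + 2.3263 × 17.4007 = 150.48 ✓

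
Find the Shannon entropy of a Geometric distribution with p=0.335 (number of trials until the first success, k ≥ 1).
1.9035 nats

We have X ~ Geometric(p=0.335) (number of trials until the first success, k ≥ 1).

The Shannon entropy measures the uncertainty or information content of the distribution.

For a Geometric distribution with p=0.335 (number of trials until the first success, k ≥ 1):
H(X) = 1.9035 nats

(In bits, this would be 2.7461 bits.)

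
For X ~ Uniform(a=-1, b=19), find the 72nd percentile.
13.4000

We have X ~ Uniform(a=-1, b=19).

We want to find x such that P(X ≤ x) = 0.72.

This is the 72nd percentile, which means 72% of values fall below this point.

Using the inverse CDF (quantile function):
x = F⁻¹(0.72) = 13.4000

Verification: P(X ≤ 13.4000) = 0.72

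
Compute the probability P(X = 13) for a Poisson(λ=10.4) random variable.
0.081375

We have X ~ Poisson(λ=10.4).

For a Poisson distribution, the PMF gives us the probability of each outcome.

Using the PMF formula:
P(X = 13) = 0.081375

Rounded to 4 decimal places: 0.0814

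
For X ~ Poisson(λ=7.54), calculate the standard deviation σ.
2.7459

We have X ~ Poisson(λ=7.54).

For a Poisson distribution with λ=7.54:
σ = √Var(X) = 2.7459

The standard deviation is the square root of the variance.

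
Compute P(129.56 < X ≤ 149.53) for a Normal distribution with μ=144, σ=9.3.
0.663704

We have X ~ Normal(μ=144, σ=9.3).

To find P(129.56 < X ≤ 149.53), we use:
P(129.56 < X ≤ 149.53) = P(X ≤ 149.53) - P(X ≤ 129.56)
                 = F(149.53) - F(129.56)
                 = 0.723952 - 0.060249
                 = 0.663704

So there's approximately a 66.4% chance that X falls in this range.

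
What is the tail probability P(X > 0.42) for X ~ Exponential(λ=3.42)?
0.237782

We have X ~ Exponential(λ=3.42).

P(X > 0.42) = 1 - P(X ≤ 0.42)
                = 1 - F(0.42)
                = 1 - 0.762218
                = 0.237782

So there's approximately a 23.8% chance that X exceeds 0.42.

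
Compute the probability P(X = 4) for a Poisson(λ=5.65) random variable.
0.149355

We have X ~ Poisson(λ=5.65).

For a Poisson distribution, the PMF gives us the probability of each outcome.

Using the PMF formula:
P(X = 4) = 0.149355

Rounded to 4 decimal places: 0.1494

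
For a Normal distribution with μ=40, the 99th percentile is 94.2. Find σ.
σ = 23.2983

For X ~ Normal(μ, σ), the p-th percentile satisfies x = μ + z_p × σ,
where z_p = Φ⁻¹(p) is the standard normal quantile.

Step 1: z_{0.99} = Φ⁻¹(0.99) = 2.3263

Step 2: Solve for σ:
94.2 = 40 + 2.3263 × σ
σ = (94.2 - 40) / 2.3263
σ = 54.20 / 2.3263
σ = 23.2983

Verification: μ + z × σ = 40 + 2.3263 × 23.2983 = 94.20 ✓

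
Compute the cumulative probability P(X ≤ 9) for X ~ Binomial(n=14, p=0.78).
0.176468

We have X ~ Binomial(n=14, p=0.78).

The CDF gives us P(X ≤ k).

Using the CDF:
P(X ≤ 9) = 0.176468

This means there's approximately a 17.6% chance that X is at most 9.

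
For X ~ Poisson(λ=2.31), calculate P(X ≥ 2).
0.671445

We have X ~ Poisson(λ=2.31).

For discrete distributions, P(X ≥ 2) = 1 - P(X ≤ 1).

P(X ≤ 1) = 0.328555
P(X ≥ 2) = 1 - 0.328555 = 0.671445

So there's approximately a 67.1% chance that X is at least 2.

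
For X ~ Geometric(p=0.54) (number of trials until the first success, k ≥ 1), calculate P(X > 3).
0.097336

We have X ~ Geometric(p=0.54) (number of trials until the first success, k ≥ 1).

P(X > 3) = 1 - P(X ≤ 3)
                = 1 - F(3)
                = 1 - 0.902664
                = 0.097336

So there's approximately a 9.7% chance that X exceeds 3.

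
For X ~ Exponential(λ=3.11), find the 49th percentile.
0.2165

We have X ~ Exponential(λ=3.11).

We want to find x such that P(X ≤ x) = 0.49.

This is the 49th percentile, which means 49% of values fall below this point.

Using the inverse CDF (quantile function):
x = F⁻¹(0.49) = 0.2165

Verification: P(X ≤ 0.2165) = 0.49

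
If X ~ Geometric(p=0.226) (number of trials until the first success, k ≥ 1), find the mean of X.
4.4248

We have X ~ Geometric(p=0.226) (number of trials until the first success, k ≥ 1).

For a Geometric distribution with p=0.226 (number of trials until the first success, k ≥ 1):
E[X] = 4.4248

This is the expected (average) value of X.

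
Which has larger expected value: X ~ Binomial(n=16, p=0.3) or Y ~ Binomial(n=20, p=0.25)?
Y has larger mean (5.0000 > 4.8000)

Compute the expected value for each distribution:

X ~ Binomial(n=16, p=0.3):
E[X] = 4.8000

Y ~ Binomial(n=20, p=0.25):
E[Y] = 5.0000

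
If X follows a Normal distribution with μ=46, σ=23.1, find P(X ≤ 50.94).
0.584669

We have X ~ Normal(μ=46, σ=23.1).

The CDF gives us P(X ≤ k).

Using the CDF:
P(X ≤ 50.94) = 0.584669

This means there's approximately a 58.5% chance that X is at most 50.94.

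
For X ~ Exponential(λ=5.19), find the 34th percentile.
0.0801

We have X ~ Exponential(λ=5.19).

We want to find x such that P(X ≤ x) = 0.34.

This is the 34th percentile, which means 34% of values fall below this point.

Using the inverse CDF (quantile function):
x = F⁻¹(0.34) = 0.0801

Verification: P(X ≤ 0.0801) = 0.34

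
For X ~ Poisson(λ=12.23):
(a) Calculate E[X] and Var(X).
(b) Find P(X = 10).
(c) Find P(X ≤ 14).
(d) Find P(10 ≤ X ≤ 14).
(a) E[X] = 12.2300, Var(X) = 12.2300
(b) P(X = 10) = 0.100712
(c) P(X ≤ 14) = 0.750826
(d) P(10 ≤ X ≤ 14) = 0.527951

We have X ~ Poisson(λ=12.23).

(a) Moments:
E[X] = 12.2300
Var(X) = 12.2300
σ = √Var(X) = 3.4971

(b) Point probability using PMF:
P(X = 10) = 0.100712

(c) Cumulative probability using CDF:
P(X ≤ 14) = F(14) = 0.750826

(d) Range probability:
P(10 ≤ X ≤ 14) = P(X ≤ 14) - P(X ≤ 9)
                   = F(14) - F(9)
                   = 0.750826 - 0.222876
                   = 0.527951

This means approximately 52.8% of outcomes fall in the interval [10, 14].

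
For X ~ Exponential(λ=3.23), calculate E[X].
0.3096

We have X ~ Exponential(λ=3.23).

For an Exponential distribution with λ=3.23:
E[X] = 0.3096

This is the expected (average) value of X.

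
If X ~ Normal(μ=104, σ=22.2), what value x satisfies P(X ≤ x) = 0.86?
127.9831

We have X ~ Normal(μ=104, σ=22.2).

We want to find x such that P(X ≤ x) = 0.86.

This is the 86th percentile, which means 86% of values fall below this point.

Using the inverse CDF (quantile function):
x = F⁻¹(0.86) = 127.9831

Verification: P(X ≤ 127.9831) = 0.86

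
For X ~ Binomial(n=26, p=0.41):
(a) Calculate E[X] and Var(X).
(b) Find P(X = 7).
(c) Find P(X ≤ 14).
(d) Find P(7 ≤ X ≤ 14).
(a) E[X] = 10.6600, Var(X) = 6.2894
(b) P(X = 7) = 0.056724
(c) P(X ≤ 14) = 0.935988
(d) P(7 ≤ X ≤ 14) = 0.890675

We have X ~ Binomial(n=26, p=0.41).

(a) Moments:
E[X] = 10.6600
Var(X) = 6.2894
σ = √Var(X) = 2.5079

(b) Point probability using PMF:
P(X = 7) = 0.056724

(c) Cumulative probability using CDF:
P(X ≤ 14) = F(14) = 0.935988

(d) Range probability:
P(7 ≤ X ≤ 14) = P(X ≤ 14) - P(X ≤ 6)
                   = F(14) - F(6)
                   = 0.935988 - 0.045313
                   = 0.890675

This means approximately 89.1% of outcomes fall in the interval [7, 14].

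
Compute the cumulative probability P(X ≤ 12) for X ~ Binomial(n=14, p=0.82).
0.746880

We have X ~ Binomial(n=14, p=0.82).

The CDF gives us P(X ≤ k).

Using the CDF:
P(X ≤ 12) = 0.746880

This means there's approximately a 74.7% chance that X is at most 12.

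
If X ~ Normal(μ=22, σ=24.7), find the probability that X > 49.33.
0.134260

We have X ~ Normal(μ=22, σ=24.7).

P(X > 49.33) = 1 - P(X ≤ 49.33)
                = 1 - F(49.33)
                = 1 - 0.865740
                = 0.134260

So there's approximately a 13.4% chance that X exceeds 49.33.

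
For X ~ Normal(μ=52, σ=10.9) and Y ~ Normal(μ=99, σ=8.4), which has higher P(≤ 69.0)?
X has higher probability (P(X ≤ 69.0) = 0.9406 > P(Y ≤ 69.0) = 0.0002)

Compute P(≤ 69.0) for each distribution:

X ~ Normal(μ=52, σ=10.9):
P(X ≤ 69.0) = 0.9406

Y ~ Normal(μ=99, σ=8.4):
P(Y ≤ 69.0) = 0.0002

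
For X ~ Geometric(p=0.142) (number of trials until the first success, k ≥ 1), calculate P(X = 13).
0.022601

We have X ~ Geometric(p=0.142) (number of trials until the first success, k ≥ 1).

For a Geometric distribution, the PMF gives us the probability of each outcome.

Using the PMF formula:
P(X = 13) = 0.022601

Rounded to 4 decimal places: 0.0226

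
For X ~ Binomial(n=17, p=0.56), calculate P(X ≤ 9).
0.492125

We have X ~ Binomial(n=17, p=0.56).

The CDF gives us P(X ≤ k).

Using the CDF:
P(X ≤ 9) = 0.492125

This means there's approximately a 49.2% chance that X is at most 9.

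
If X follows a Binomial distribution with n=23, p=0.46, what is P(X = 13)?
0.099596

We have X ~ Binomial(n=23, p=0.46).

For a Binomial distribution, the PMF gives us the probability of each outcome.

Using the PMF formula:
P(X = 13) = 0.099596

Rounded to 4 decimal places: 0.0996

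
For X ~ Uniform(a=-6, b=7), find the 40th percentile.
-0.8000

We have X ~ Uniform(a=-6, b=7).

We want to find x such that P(X ≤ x) = 0.4.

This is the 40th percentile, which means 40% of values fall below this point.

Using the inverse CDF (quantile function):
x = F⁻¹(0.4) = -0.8000

Verification: P(X ≤ -0.8000) = 0.4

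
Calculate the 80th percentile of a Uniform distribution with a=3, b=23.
19.0000

We have X ~ Uniform(a=3, b=23).

We want to find x such that P(X ≤ x) = 0.8.

This is the 80th percentile, which means 80% of values fall below this point.

Using the inverse CDF (quantile function):
x = F⁻¹(0.8) = 19.0000

Verification: P(X ≤ 19.0000) = 0.8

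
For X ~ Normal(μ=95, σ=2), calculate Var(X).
4.0000

We have X ~ Normal(μ=95, σ=2).

For a Normal distribution with μ=95, σ=2:
Var(X) = 4.0000

The variance measures the spread of the distribution around the mean.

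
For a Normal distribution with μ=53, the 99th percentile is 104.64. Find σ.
σ = 22.1979

For X ~ Normal(μ, σ), the p-th percentile satisfies x = μ + z_p × σ,
where z_p = Φ⁻¹(p) is the standard normal quantile.

Step 1: z_{0.99} = Φ⁻¹(0.99) = 2.3263

Step 2: Solve for σ:
104.64 = 53 + 2.3263 × σ
σ = (104.64 - 53) / 2.3263
σ = 51.64 / 2.3263
σ = 22.1979

Verification: μ + z × σ = 53 + 2.3263 × 22.1979 = 104.64 ✓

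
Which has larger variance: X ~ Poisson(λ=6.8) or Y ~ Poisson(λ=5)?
X has larger variance (6.8000 > 5.0000)

Compute the variance for each distribution:

X ~ Poisson(λ=6.8):
Var(X) = 6.8000

Y ~ Poisson(λ=5):
Var(Y) = 5.0000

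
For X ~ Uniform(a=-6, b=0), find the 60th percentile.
-2.4000

We have X ~ Uniform(a=-6, b=0).

We want to find x such that P(X ≤ x) = 0.6.

This is the 60th percentile, which means 60% of values fall below this point.

Using the inverse CDF (quantile function):
x = F⁻¹(0.6) = -2.4000

Verification: P(X ≤ -2.4000) = 0.6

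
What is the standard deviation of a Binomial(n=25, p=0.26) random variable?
2.1932

We have X ~ Binomial(n=25, p=0.26).

For a Binomial distribution with n=25, p=0.26:
σ = √Var(X) = 2.1932

The standard deviation is the square root of the variance.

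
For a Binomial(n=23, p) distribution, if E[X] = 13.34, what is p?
p = 0.58

For a Binomial(n, p) distribution:
E[X] = n × p

Given n = 23 and E[X] = 13.34:
13.34 = 23 × p
p = 13.34 / 23 = 0.58

Verification: Binomial(23, 0.58) has E[X] = 13.34 ✓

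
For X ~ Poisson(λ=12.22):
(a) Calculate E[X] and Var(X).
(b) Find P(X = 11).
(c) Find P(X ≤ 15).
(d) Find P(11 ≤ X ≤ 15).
(a) E[X] = 12.2200, Var(X) = 12.2200
(b) P(X = 11) = 0.112085
(c) P(X ≤ 15) = 0.828057
(d) P(11 ≤ X ≤ 15) = 0.503462

We have X ~ Poisson(λ=12.22).

(a) Moments:
E[X] = 12.2200
Var(X) = 12.2200
σ = √Var(X) = 3.4957

(b) Point probability using PMF:
P(X = 11) = 0.112085

(c) Cumulative probability using CDF:
P(X ≤ 15) = F(15) = 0.828057

(d) Range probability:
P(11 ≤ X ≤ 15) = P(X ≤ 15) - P(X ≤ 10)
                   = F(15) - F(10)
                   = 0.828057 - 0.324595
                   = 0.503462

This means approximately 50.3% of outcomes fall in the interval [11, 15].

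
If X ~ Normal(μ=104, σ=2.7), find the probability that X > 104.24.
0.464585

We have X ~ Normal(μ=104, σ=2.7).

P(X > 104.24) = 1 - P(X ≤ 104.24)
                = 1 - F(104.24)
                = 1 - 0.535415
                = 0.464585

So there's approximately a 46.5% chance that X exceeds 104.24.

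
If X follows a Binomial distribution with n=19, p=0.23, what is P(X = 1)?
0.039565

We have X ~ Binomial(n=19, p=0.23).

For a Binomial distribution, the PMF gives us the probability of each outcome.

Using the PMF formula:
P(X = 1) = 0.039565

Rounded to 4 decimal places: 0.0396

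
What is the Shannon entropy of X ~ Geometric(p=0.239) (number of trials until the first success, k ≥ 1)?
2.3009 nats

We have X ~ Geometric(p=0.239) (number of trials until the first success, k ≥ 1).

The Shannon entropy measures the uncertainty or information content of the distribution.

For a Geometric distribution with p=0.239 (number of trials until the first success, k ≥ 1):
H(X) = 2.3009 nats

(In bits, this would be 3.3196 bits.)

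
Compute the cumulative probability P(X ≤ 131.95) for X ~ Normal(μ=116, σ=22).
0.765774

We have X ~ Normal(μ=116, σ=22).

The CDF gives us P(X ≤ k).

Using the CDF:
P(X ≤ 131.95) = 0.765774

This means there's approximately a 76.6% chance that X is at most 131.95.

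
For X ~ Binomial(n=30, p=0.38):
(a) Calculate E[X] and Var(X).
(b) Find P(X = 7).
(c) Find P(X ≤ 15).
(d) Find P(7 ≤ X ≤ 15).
(a) E[X] = 11.4000, Var(X) = 7.0680
(b) P(X = 7) = 0.039105
(c) P(X ≤ 15) = 0.936759
(d) P(7 ≤ X ≤ 15) = 0.907916

We have X ~ Binomial(n=30, p=0.38).

(a) Moments:
E[X] = 11.4000
Var(X) = 7.0680
σ = √Var(X) = 2.6586

(b) Point probability using PMF:
P(X = 7) = 0.039105

(c) Cumulative probability using CDF:
P(X ≤ 15) = F(15) = 0.936759

(d) Range probability:
P(7 ≤ X ≤ 15) = P(X ≤ 15) - P(X ≤ 6)
                   = F(15) - F(6)
                   = 0.936759 - 0.028843
                   = 0.907916

This means approximately 90.8% of outcomes fall in the interval [7, 15].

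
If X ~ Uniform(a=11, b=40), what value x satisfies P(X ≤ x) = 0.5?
25.5000

We have X ~ Uniform(a=11, b=40).

We want to find x such that P(X ≤ x) = 0.5.

This is the 50th percentile, which means 50% of values fall below this point.

Using the inverse CDF (quantile function):
x = F⁻¹(0.5) = 25.5000

Verification: P(X ≤ 25.5000) = 0.5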